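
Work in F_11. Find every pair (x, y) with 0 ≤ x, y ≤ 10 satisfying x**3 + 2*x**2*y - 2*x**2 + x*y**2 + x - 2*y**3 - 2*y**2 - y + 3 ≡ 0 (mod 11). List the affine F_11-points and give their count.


Affine F_11-points: {(2, 6), (2, 10), (6, 10), (7, 10), (9, 2), (9, 5)}; count = 6.

For each of the 121 pairs (x, y) ∈ F_11², evaluate f(x, y) mod 11. Record the zeros.
  x = 0: [0↦3, 1↦9, 2↦10, 3↦5, 4↦4, 5↦6, 6↦10, 7↦4, 8↦9, 9↦2, 10↦4]  zeros at y ∈ ∅
  x = 1: [0↦3, 1↦1, 2↦7, 3↦9, 4↦6, 5↦8, 6↦3, 7↦1, 8↦1, 9↦2, 10↦3]  zeros at y ∈ ∅
  x = 2: [0↦5, 1↦10, 2↦3, 3↦5, 4↦4, 5↦10, 6↦0, 7↦6, 8↦5, 9↦7, 10↦0]  zeros at y ∈ {6, 10}
  x = 3: [0↦4, 1↦9, 2↦4, 3↦10, 4↦4, 5↦7, 6↦7, 7↦3, 8↦5, 9↦1, 10↦1]  zeros at y ∈ ∅
  x = 4: [0↦6, 1↦4, 2↦5, 3↦8, 4↦1, 5↦5, 6↦8, 7↦9, 8↦7, 9↦1, 10↦1]  zeros at y ∈ ∅
  x = 5: [0↦6, 1↦1, 2↦1, 3↦5, 4↦1, 5↦10, 6↦9, 7↦8, 8↦6, 9↦2, 10↦6]  zeros at y ∈ ∅
  x = 6: [0↦10, 1↦6, 2↦9, 3↦7, 4↦10, 5↦6, 6↦5, 7↦6, 8↦8, 9↦10, 10↦0]  zeros at y ∈ {10}
  x = 7: [0↦2, 1↦3, 2↦2, 3↦9, 4↦1, 5↦10, 6↦2, 7↦9, 8↦8, 9↦9, 10↦0]  zeros at y ∈ {10}
  x = 8: [0↦10, 1↦9, 2↦8, 3↦6, 4↦2, 5↦6, 6↦6, 7↦1, 8↦1, 9↦5, 10↦1]  zeros at y ∈ ∅
  x = 9: [0↦7, 1↦8, 2↦0, 3↦4, 4↦8, 5↦0, 6↦1, 7↦10, 8↦4, 9↦4, 10↦9]  zeros at y ∈ {2, 5}
  x = 10: [0↦10, 1↦6, 2↦6, 3↦9, 4↦3, 5↦9, 6↦4, 7↦9, 8↦1, 9↦1, 10↦8]  zeros at y ∈ ∅
Collecting zeros: affine points = {(2, 6), (2, 10), (6, 10), (7, 10), (9, 2), (9, 5)}.
Total count |C(F_11)_aff| = 6.


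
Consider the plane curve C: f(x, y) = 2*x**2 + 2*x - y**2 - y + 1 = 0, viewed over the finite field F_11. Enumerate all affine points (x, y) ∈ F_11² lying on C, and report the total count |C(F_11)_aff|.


Affine F_11-points: {(0, 3), (0, 7), (2, 1), (2, 9), (4, 5), (5, 2), (5, 8), (6, 5), (8, 1), (8, 9), (10, 3), (10, 7)}; count = 12.

For each of the 121 pairs (x, y) ∈ F_11², evaluate f(x, y) mod 11. Record the zeros.
  x = 0: [0↦1, 1↦10, 2↦6, 3↦0, 4↦3, 5↦4, 6↦3, 7↦0, 8↦6, 9↦10, 10↦1]  zeros at y ∈ {3, 7}
  x = 1: [0↦5, 1↦3, 2↦10, 3↦4, 4↦7, 5↦8, 6↦7, 7↦4, 8↦10, 9↦3, 10↦5]  zeros at y ∈ ∅
  x = 2: [0↦2, 1↦0, 2↦7, 3↦1, 4↦4, 5↦5, 6↦4, 7↦1, 8↦7, 9↦0, 10↦2]  zeros at y ∈ {1, 9}
  x = 3: [0↦3, 1↦1, 2↦8, 3↦2, 4↦5, 5↦6, 6↦5, 7↦2, 8↦8, 9↦1, 10↦3]  zeros at y ∈ ∅
  x = 4: [0↦8, 1↦6, 2↦2, 3↦7, 4↦10, 5↦0, 6↦10, 7↦7, 8↦2, 9↦6, 10↦8]  zeros at y ∈ {5}
  x = 5: [0↦6, 1↦4, 2↦0, 3↦5, 4↦8, 5↦9, 6↦8, 7↦5, 8↦0, 9↦4, 10↦6]  zeros at y ∈ {2, 8}
  x = 6: [0↦8, 1↦6, 2↦2, 3↦7, 4↦10, 5↦0, 6↦10, 7↦7, 8↦2, 9↦6, 10↦8]  zeros at y ∈ {5}
  x = 7: [0↦3, 1↦1, 2↦8, 3↦2, 4↦5, 5↦6, 6↦5, 7↦2, 8↦8, 9↦1, 10↦3]  zeros at y ∈ ∅
  x = 8: [0↦2, 1↦0, 2↦7, 3↦1, 4↦4, 5↦5, 6↦4, 7↦1, 8↦7, 9↦0, 10↦2]  zeros at y ∈ {1, 9}
  x = 9: [0↦5, 1↦3, 2↦10, 3↦4, 4↦7, 5↦8, 6↦7, 7↦4, 8↦10, 9↦3, 10↦5]  zeros at y ∈ ∅
  x = 10: [0↦1, 1↦10, 2↦6, 3↦0, 4↦3, 5↦4, 6↦3, 7↦0, 8↦6, 9↦10, 10↦1]  zeros at y ∈ {3, 7}
Collecting zeros: affine points = {(0, 3), (0, 7), (2, 1), (2, 9), (4, 5), (5, 2), (5, 8), (6, 5), (8, 1), (8, 9), (10, 3), (10, 7)}.
Total count |C(F_11)_aff| = 12.


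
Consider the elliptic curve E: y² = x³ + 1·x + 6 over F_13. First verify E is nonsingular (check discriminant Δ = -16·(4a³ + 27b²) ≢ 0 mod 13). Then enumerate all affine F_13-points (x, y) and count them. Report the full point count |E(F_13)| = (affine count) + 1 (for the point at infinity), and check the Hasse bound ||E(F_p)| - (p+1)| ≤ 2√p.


Affine points = {(2, 4), (2, 9), (3, 6), (3, 7), (4, 3), (4, 10), (9, 4), (9, 9), (11, 3), (11, 10), (12, 2), (12, 11)}; affine count = 12; |E(F_13)| = 13.

Discriminant check: Δ ∝ 4a³ + 27b² = 4·1³ + 27·6² = 4·1 + 27·36 ≡ 1 (mod 13). Nonzero ⇒ E is nonsingular.
For each x ∈ F_13, compute rhs = x³ + 1·x + 6 mod 13, then count y ∈ F_13 with y² ≡ rhs.
  x = 0: rhs = 6, matching y values: none (0 points).
  x = 1: rhs = 8, matching y values: none (0 points).
  x = 2: rhs = 3, matching y values: 4, 9 (2 points).
  x = 3: rhs = 10, matching y values: 6, 7 (2 points).
  x = 4: rhs = 9, matching y values: 3, 10 (2 points).
  x = 5: rhs = 6, matching y values: none (0 points).
  x = 6: rhs = 7, matching y values: none (0 points).
  x = 7: rhs = 5, matching y values: none (0 points).
  x = 8: rhs = 6, matching y values: none (0 points).
  x = 9: rhs = 3, matching y values: 4, 9 (2 points).
  x = 10: rhs = 2, matching y values: none (0 points).
  x = 11: rhs = 9, matching y values: 3, 10 (2 points).
  x = 12: rhs = 4, matching y values: 2, 11 (2 points).
Total affine count: 12.
Full point count |E(F_13)| = 12 + 1 = 13.
Hasse bound: |13 − (13+1)| = |-1| = 1 ≤ 2√13 ≈ 7.2111 ✓.


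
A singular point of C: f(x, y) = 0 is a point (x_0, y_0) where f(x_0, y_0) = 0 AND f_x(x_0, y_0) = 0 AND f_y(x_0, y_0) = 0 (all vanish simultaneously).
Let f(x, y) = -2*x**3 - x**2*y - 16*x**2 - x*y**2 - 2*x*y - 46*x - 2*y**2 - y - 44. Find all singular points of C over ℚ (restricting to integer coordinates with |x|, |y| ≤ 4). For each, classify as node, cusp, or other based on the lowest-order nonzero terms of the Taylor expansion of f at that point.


Singular points: {(-3, 2)}; classification: cusp.

Compute partial derivatives:
  f_x = -6*x**2 - 2*x*y - 32*x - y**2 - 2*y - 46.
  f_y = -x**2 - 2*x*y - 2*x - 4*y - 1.
Scan x_0 ∈ {−4, ..., 4}. For each x_0, f_y(x_0, y) is a polynomial in y; find its integer roots y ∈ {−4, ..., 4}, then test f_x and f at those candidates.
  x = -4: f_y(-4, y) = 4*y - 9; no integer root y with |y| ≤ 4.
  x = -3: f_y(-3, y) = 2*y - 4; vanishes at y ∈ {2}. (-3, 2): f_x = 0, f = 0 — SINGULAR.
  x = -2: f_y(-2, y) = -1; no integer root y with |y| ≤ 4.
  x = -1: f_y(-1, y) = -2*y; vanishes at y ∈ {0}. (-1, 0): f_x = -20 ≠ 0.
  x = 0: f_y(0, y) = -4*y - 1; no integer root y with |y| ≤ 4.
  x = 1: f_y(1, y) = -6*y - 4; no integer root y with |y| ≤ 4.
  x = 2: f_y(2, y) = -8*y - 9; no integer root y with |y| ≤ 4.
  x = 3: f_y(3, y) = -10*y - 16; no integer root y with |y| ≤ 4.
  x = 4: f_y(4, y) = -12*y - 25; no integer root y with |y| ≤ 4.
Only singular point on the grid: (-3, 2).
Classify: substitute x = -3 + u, y = 2 + v and expand: f = -2*u**3 - u**2*v - u*v**2 + v**2.
No constant or linear terms (consistent with a singular point). Quadratic part: v**2. Cubic part: -2*u**3 - u**2*v - u*v**2.
The quadratic part v**2 is a perfect square, so there is a single (double) tangent line v = 0, i.e. y = 2. Restricting the cubic part to that line (v = 0) leaves -2*u**3 ≠ 0, so f is not divisible by v and the branch is v² ≈ 2*u**3 to lowest order — this is a cusp.
Classification: cusp.


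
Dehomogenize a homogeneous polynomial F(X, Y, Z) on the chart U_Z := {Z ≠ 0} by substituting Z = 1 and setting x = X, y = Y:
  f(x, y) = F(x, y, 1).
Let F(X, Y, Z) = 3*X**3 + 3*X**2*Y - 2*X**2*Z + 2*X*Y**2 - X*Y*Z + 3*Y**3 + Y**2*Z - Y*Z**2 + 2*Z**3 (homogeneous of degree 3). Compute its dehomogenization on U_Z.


f(x, y) = 3*x**3 + 3*x**2*y - 2*x**2 + 2*x*y**2 - x*y + 3*y**3 + y**2 - y + 2

On U_Z we set Z = 1. Each monomial c·X^i·Y^j·Z^k in F becomes c·x^i·y^j·1^k = c·x^i·y^j.
Substituting Z = 1: F(X, Y, 1) = 3*x**3 + 3*x**2*y - 2*x**2 + 2*x*y**2 - x*y + 3*y**3 + y**2 - y + 2.
Note: deg(f) ≤ deg(F) = 3; strict inequality happens when F is divisible by Z (lost terms).


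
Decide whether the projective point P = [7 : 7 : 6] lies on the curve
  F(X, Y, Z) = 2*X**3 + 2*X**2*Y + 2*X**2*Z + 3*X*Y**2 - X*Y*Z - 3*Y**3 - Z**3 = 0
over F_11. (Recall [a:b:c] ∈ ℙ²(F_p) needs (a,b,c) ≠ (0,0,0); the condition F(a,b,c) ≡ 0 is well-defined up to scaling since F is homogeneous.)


F(7,7,6) ≡ 9 (mod 11); P is NOT on the curve.

Evaluate F(7, 7, 6) term-by-term (mod 11).
  2*X**3 ↦ 2·343·1·1 = 686
  2*X**2*Y ↦ 2·49·7·1 = 686
  2*X**2*Z ↦ 2·49·1·6 = 588
  3*X*Y**2 ↦ 3·7·49·1 = 1029
  -X*Y*Z ↦ -1·7·7·6 = -294
  -3*Y**3 ↦ -3·1·343·1 = -1029
  -Z**3 ↦ -1·1·1·216 = -216
Sum: F(7, 7, 6) = (686) + (686) + (588) + (1029) + (-294) + (-1029) + (-216) = 1450.
Reducing mod 11: 1450 ≡ 9 (mod 11).
Since F(a, b, c) ≡ 9 ≠ 0 (mod 11), P does NOT lie on the curve.


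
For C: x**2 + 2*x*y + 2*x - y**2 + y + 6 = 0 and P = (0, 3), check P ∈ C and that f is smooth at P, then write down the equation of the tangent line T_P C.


Tangent line at P: 8*x - 5*y + 15 = 0.

Step 1: f(0, 3) = 0, so P lies on C.
Step 2: partial derivatives
  f_x(x, y) = 2*x + 2*y + 2, f_y(x, y) = 2*x - 2*y + 1.
  f_x(P) = 8, f_y(P) = -5 (gradient nonzero, so P is smooth).
Step 3: tangent line at P: 8·(x − 0) + -5·(y − 3) = 0.
Expanding: 8*x - 5*y + 15 = 0.


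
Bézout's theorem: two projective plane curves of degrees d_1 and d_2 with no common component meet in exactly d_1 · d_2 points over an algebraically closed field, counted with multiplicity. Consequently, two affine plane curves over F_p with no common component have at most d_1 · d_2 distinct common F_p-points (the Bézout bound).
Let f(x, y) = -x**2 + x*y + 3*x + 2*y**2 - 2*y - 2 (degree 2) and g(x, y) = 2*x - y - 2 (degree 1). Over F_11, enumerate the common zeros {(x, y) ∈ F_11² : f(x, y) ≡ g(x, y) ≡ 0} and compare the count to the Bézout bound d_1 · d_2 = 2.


Common zeros: {(1, 0), (6, 10)}; count = 2; Bézout bound = 2.

deg(f) = 2, deg(g) = 1, so Bézout bound = 2.
Scan x ∈ F_11. For each x, list the y ∈ F_11 with f(x, y) ≡ 0 and those with g(x, y) ≡ 0 (mod 11); the common zeros in that column are the intersection.
  x = 0: f ≡ 0 at y ∈ {4, 8}; g ≡ 0 at y ∈ {9}; common: ∅.
  x = 1: f ≡ 0 at y ∈ {0, 6}; g ≡ 0 at y ∈ {0}; common: {0}.
  x = 2: f ≡ 0 at y ∈ {0}; g ≡ 0 at y ∈ {2}; common: ∅.
  x = 3: f ≡ 0 at y ∈ ∅; g ≡ 0 at y ∈ {4}; common: ∅.
  x = 4: f ≡ 0 at y ∈ ∅; g ≡ 0 at y ∈ {6}; common: ∅.
  x = 5: f ≡ 0 at y ∈ ∅; g ≡ 0 at y ∈ {8}; common: ∅.
  x = 6: f ≡ 0 at y ∈ {10}; g ≡ 0 at y ∈ {10}; common: {10}.
  x = 7: f ≡ 0 at y ∈ {4, 10}; g ≡ 0 at y ∈ {1}; common: ∅.
  x = 8: f ≡ 0 at y ∈ {2, 6}; g ≡ 0 at y ∈ {3}; common: ∅.
  x = 9: f ≡ 0 at y ∈ ∅; g ≡ 0 at y ∈ {5}; common: ∅.
  x = 10: f ≡ 0 at y ∈ ∅; g ≡ 0 at y ∈ {7}; common: ∅.
Collecting: common zeros = {(1, 0), (6, 10)}, so the count is 2.
Comparison with the Bézout bound: 2 ≤ 2 = deg(f)·deg(g), as expected for curves with no common component (the bound is attained).


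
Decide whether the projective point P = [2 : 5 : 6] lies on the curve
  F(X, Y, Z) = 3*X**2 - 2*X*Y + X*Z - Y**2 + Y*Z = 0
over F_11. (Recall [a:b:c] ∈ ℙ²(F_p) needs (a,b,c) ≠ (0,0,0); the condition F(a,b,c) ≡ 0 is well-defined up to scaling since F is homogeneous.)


F(2,5,6) ≡ 9 (mod 11); P is NOT on the curve.

Evaluate F(2, 5, 6) term-by-term (mod 11).
  3*X**2 ↦ 3·4·1·1 = 12
  -2*X*Y ↦ -2·2·5·1 = -20
  X*Z ↦ 1·2·1·6 = 12
  -Y**2 ↦ -1·1·25·1 = -25
  Y*Z ↦ 1·1·5·6 = 30
Sum: F(2, 5, 6) = (12) + (-20) + (12) + (-25) + (30) = 9.
Reducing mod 11: 9 ≡ 9 (mod 11).
Since F(a, b, c) ≡ 9 ≠ 0 (mod 11), P does NOT lie on the curve.


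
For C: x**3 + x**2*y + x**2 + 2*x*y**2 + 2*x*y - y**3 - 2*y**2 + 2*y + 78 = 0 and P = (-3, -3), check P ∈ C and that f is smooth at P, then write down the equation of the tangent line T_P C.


Tangent line at P: 51*x + 26*y + 231 = 0.

Step 1: f(-3, -3) = 0, so P lies on C.
Step 2: partial derivatives
  f_x(x, y) = 3*x**2 + 2*x*y + 2*x + 2*y**2 + 2*y, f_y(x, y) = x**2 + 4*x*y + 2*x - 3*y**2 - 4*y + 2.
  f_x(P) = 51, f_y(P) = 26 (gradient nonzero, so P is smooth).
Step 3: tangent line at P: 51·(x − -3) + 26·(y − -3) = 0.
Expanding: 51*x + 26*y + 231 = 0.


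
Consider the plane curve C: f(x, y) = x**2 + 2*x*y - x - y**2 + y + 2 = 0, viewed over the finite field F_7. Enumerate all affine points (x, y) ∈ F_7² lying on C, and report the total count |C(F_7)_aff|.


Affine F_7-points: {(0, 2), (0, 6), (3, 1), (3, 6), (4, 0), (4, 2)}; count = 6.

For each of the 49 pairs (x, y) ∈ F_7², evaluate f(x, y) mod 7. Record the zeros.
  x = 0: [0↦2, 1↦2, 2↦0, 3↦3, 4↦4, 5↦3, 6↦0]  zeros at y ∈ {2, 6}
  x = 1: [0↦2, 1↦4, 2↦4, 3↦2, 4↦5, 5↦6, 6↦5]  zeros at y ∈ ∅
  x = 2: [0↦4, 1↦1, 2↦3, 3↦3, 4↦1, 5↦4, 6↦5]  zeros at y ∈ ∅
  x = 3: [0↦1, 1↦0, 2↦4, 3↦6, 4↦6, 5↦4, 6↦0]  zeros at y ∈ {1, 6}
  x = 4: [0↦0, 1↦1, 2↦0, 3↦4, 4↦6, 5↦6, 6↦4]  zeros at y ∈ {0, 2}
  x = 5: [0↦1, 1↦4, 2↦5, 3↦4, 4↦1, 5↦3, 6↦3]  zeros at y ∈ ∅
  x = 6: [0↦4, 1↦2, 2↦5, 3↦6, 4↦5, 5↦2, 6↦4]  zeros at y ∈ ∅
Collecting zeros: affine points = {(0, 2), (0, 6), (3, 1), (3, 6), (4, 0), (4, 2)}.
Total count |C(F_7)_aff| = 6.


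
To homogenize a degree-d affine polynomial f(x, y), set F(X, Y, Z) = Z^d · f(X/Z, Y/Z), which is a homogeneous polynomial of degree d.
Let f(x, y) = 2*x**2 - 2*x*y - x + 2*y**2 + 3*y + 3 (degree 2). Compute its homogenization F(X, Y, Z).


F(X, Y, Z) = 2*X**2 - 2*X*Y - X*Z + 2*Y**2 + 3*Y*Z + 3*Z**2

deg(f) = 2.
Substitute x = X/Z, y = Y/Z into f, then multiply by Z^2.
  monomial 2·x^2·y^0 ↦ 2·X^2·Y^0·Z^0.
  monomial -2·x^1·y^1 ↦ -2·X^1·Y^1·Z^0.
  monomial -1·x^1·y^0 ↦ -1·X^1·Y^0·Z^1.
  monomial 2·x^0·y^2 ↦ 2·X^0·Y^2·Z^0.
  monomial 3·x^0·y^1 ↦ 3·X^0·Y^1·Z^1.
  monomial 3·x^0·y^0 ↦ 3·X^0·Y^0·Z^2.
Collecting: F(X, Y, Z) = 2*X**2 - 2*X*Y - X*Z + 2*Y**2 + 3*Y*Z + 3*Z**2.


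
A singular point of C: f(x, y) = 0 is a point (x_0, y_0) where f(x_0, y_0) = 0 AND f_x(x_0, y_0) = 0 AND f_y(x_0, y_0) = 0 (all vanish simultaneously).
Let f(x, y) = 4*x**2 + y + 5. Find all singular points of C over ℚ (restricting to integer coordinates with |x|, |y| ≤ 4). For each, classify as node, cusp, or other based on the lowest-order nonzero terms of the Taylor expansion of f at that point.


No singular points in the scanned grid; C is smooth there.

Compute partial derivatives:
  f_x = 8*x.
  f_y = 1.
f_y = 1 is a nonzero constant, so f_y never vanishes: no point (x, y) can satisfy f = f_x = f_y = 0. In particular no (x, y) ∈ {−4, ..., 4}² is singular; the curve is smooth.


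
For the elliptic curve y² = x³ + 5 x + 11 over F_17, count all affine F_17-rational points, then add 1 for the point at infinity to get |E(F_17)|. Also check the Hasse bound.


Affine points = {(1, 0), (3, 6), (3, 11), (5, 5), (5, 12), (6, 6), (6, 11), (7, 7), (7, 10), (8, 6), (8, 11)}; affine count = 11; |E(F_17)| = 12.

Discriminant check: Δ ∝ 4a³ + 27b² = 4·5³ + 27·11² = 4·125 + 27·121 ≡ 10 (mod 17). Nonzero ⇒ E is nonsingular.
For each x ∈ F_17, compute rhs = x³ + 5·x + 11 mod 17, then count y ∈ F_17 with y² ≡ rhs.
  x = 0: rhs = 11, matching y values: none (0 points).
  x = 1: rhs = 0, matching y values: 0 (1 points).
  x = 2: rhs = 12, matching y values: none (0 points).
  x = 3: rhs = 2, matching y values: 6, 11 (2 points).
  x = 4: rhs = 10, matching y values: none (0 points).
  x = 5: rhs = 8, matching y values: 5, 12 (2 points).
  x = 6: rhs = 2, matching y values: 6, 11 (2 points).
  x = 7: rhs = 15, matching y values: 7, 10 (2 points).
  x = 8: rhs = 2, matching y values: 6, 11 (2 points).
  x = 9: rhs = 3, matching y values: none (0 points).
  x = 10: rhs = 7, matching y values: none (0 points).
  x = 11: rhs = 3, matching y values: none (0 points).
  x = 12: rhs = 14, matching y values: none (0 points).
  x = 13: rhs = 12, matching y values: none (0 points).
  x = 14: rhs = 3, matching y values: none (0 points).
  x = 15: rhs = 10, matching y values: none (0 points).
  x = 16: rhs = 5, matching y values: none (0 points).
Total affine count: 11.
Full point count |E(F_17)| = 11 + 1 = 12.
Hasse bound: |12 − (17+1)| = |-6| = 6 ≤ 2√17 ≈ 8.2462 ✓.


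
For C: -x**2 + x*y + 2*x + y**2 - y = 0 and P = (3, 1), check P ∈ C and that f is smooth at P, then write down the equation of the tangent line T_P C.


Tangent line at P: -3*x + 4*y + 5 = 0.

Step 1: f(3, 1) = 0, so P lies on C.
Step 2: partial derivatives
  f_x(x, y) = -2*x + y + 2, f_y(x, y) = x + 2*y - 1.
  f_x(P) = -3, f_y(P) = 4 (gradient nonzero, so P is smooth).
Step 3: tangent line at P: -3·(x − 3) + 4·(y − 1) = 0.
Expanding: -3*x + 4*y + 5 = 0.


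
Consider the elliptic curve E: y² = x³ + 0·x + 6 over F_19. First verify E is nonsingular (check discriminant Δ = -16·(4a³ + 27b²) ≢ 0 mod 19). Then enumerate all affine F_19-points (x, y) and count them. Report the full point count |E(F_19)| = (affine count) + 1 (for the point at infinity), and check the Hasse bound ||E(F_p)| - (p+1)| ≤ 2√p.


Affine points = {(0, 5), (0, 14), (1, 8), (1, 11), (5, 6), (5, 13), (7, 8), (7, 11), (8, 9), (8, 10), (11, 8), (11, 11), (12, 9), (12, 10), (16, 6), (16, 13), (17, 6), (17, 13), (18, 9), (18, 10)}; affine count = 20; |E(F_19)| = 21.

Discriminant check: Δ ∝ 4a³ + 27b² = 4·0³ + 27·6² = 4·0 + 27·36 ≡ 3 (mod 19). Nonzero ⇒ E is nonsingular.
For each x ∈ F_19, compute rhs = x³ + 0·x + 6 mod 19, then count y ∈ F_19 with y² ≡ rhs.
  x = 0: rhs = 6, matching y values: 5, 14 (2 points).
  x = 1: rhs = 7, matching y values: 8, 11 (2 points).
  x = 2: rhs = 14, matching y values: none (0 points).
  x = 3: rhs = 14, matching y values: none (0 points).
  x = 4: rhs = 13, matching y values: none (0 points).
  x = 5: rhs = 17, matching y values: 6, 13 (2 points).
  x = 6: rhs = 13, matching y values: none (0 points).
  x = 7: rhs = 7, matching y values: 8, 11 (2 points).
  x = 8: rhs = 5, matching y values: 9, 10 (2 points).
  x = 9: rhs = 13, matching y values: none (0 points).
  x = 10: rhs = 18, matching y values: none (0 points).
  x = 11: rhs = 7, matching y values: 8, 11 (2 points).
  x = 12: rhs = 5, matching y values: 9, 10 (2 points).
  x = 13: rhs = 18, matching y values: none (0 points).
  x = 14: rhs = 14, matching y values: none (0 points).
  x = 15: rhs = 18, matching y values: none (0 points).
  x = 16: rhs = 17, matching y values: 6, 13 (2 points).
  x = 17: rhs = 17, matching y values: 6, 13 (2 points).
  x = 18: rhs = 5, matching y values: 9, 10 (2 points).
Total affine count: 20.
Full point count |E(F_19)| = 20 + 1 = 21.
Hasse bound: |21 − (19+1)| = |1| = 1 ≤ 2√19 ≈ 8.7178 ✓.


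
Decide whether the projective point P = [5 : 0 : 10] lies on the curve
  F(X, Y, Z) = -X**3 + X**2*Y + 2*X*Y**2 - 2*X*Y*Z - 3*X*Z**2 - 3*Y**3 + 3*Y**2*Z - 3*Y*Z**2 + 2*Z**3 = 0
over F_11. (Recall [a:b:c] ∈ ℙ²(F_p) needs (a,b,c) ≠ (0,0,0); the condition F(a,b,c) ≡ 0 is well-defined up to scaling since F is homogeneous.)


F(5,0,10) ≡ 1 (mod 11); P is NOT on the curve.

Evaluate F(5, 0, 10) term-by-term (mod 11).
  -X**3 ↦ -1·125·1·1 = -125
  X**2*Y ↦ 1·25·0·1 = 0
  2*X*Y**2 ↦ 2·5·0·1 = 0
  -2*X*Y*Z ↦ -2·5·0·10 = 0
  -3*X*Z**2 ↦ -3·5·1·100 = -1500
  -3*Y**3 ↦ -3·1·0·1 = 0
  3*Y**2*Z ↦ 3·1·0·10 = 0
  -3*Y*Z**2 ↦ -3·1·0·100 = 0
  2*Z**3 ↦ 2·1·1·1000 = 2000
Sum: F(5, 0, 10) = (-125) + (0) + (0) + (0) + (-1500) + (0) + (0) + (0) + (2000) = 375.
Reducing mod 11: 375 ≡ 1 (mod 11).
Since F(a, b, c) ≡ 1 ≠ 0 (mod 11), P does NOT lie on the curve.


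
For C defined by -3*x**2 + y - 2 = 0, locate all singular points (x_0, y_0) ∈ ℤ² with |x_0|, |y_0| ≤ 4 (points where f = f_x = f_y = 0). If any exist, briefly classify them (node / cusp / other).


No singular points in the scanned grid; C is smooth there.

Compute partial derivatives:
  f_x = -6*x.
  f_y = 1.
f_y = 1 is a nonzero constant, so f_y never vanishes: no point (x, y) can satisfy f = f_x = f_y = 0. In particular no (x, y) ∈ {−4, ..., 4}² is singular; the curve is smooth.


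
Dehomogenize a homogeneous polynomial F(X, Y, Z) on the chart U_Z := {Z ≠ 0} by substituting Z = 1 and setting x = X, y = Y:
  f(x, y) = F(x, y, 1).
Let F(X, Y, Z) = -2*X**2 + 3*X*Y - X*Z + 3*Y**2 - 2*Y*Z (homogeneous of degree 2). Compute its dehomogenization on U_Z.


f(x, y) = -2*x**2 + 3*x*y - x + 3*y**2 - 2*y

On U_Z we set Z = 1. Each monomial c·X^i·Y^j·Z^k in F becomes c·x^i·y^j·1^k = c·x^i·y^j.
Substituting Z = 1: F(X, Y, 1) = -2*x**2 + 3*x*y - x + 3*y**2 - 2*y.
Note: deg(f) ≤ deg(F) = 2; strict inequality happens when F is divisible by Z (lost terms).


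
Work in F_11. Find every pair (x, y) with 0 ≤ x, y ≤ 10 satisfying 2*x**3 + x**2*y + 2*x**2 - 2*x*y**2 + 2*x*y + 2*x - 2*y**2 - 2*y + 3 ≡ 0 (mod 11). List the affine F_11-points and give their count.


Affine F_11-points: {(3, 7), (4, 4), (4, 7), (5, 4), (5, 7), (8, 3), (8, 5), (10, 4)}; count = 8.

For each of the 121 pairs (x, y) ∈ F_11², evaluate f(x, y) mod 11. Record the zeros.
  x = 0: [0↦3, 1↦10, 2↦2, 3↦1, 4↦7, 5↦9, 6↦7, 7↦1, 8↦2, 9↦10, 10↦3]  zeros at y ∈ ∅
  x = 1: [0↦9, 1↦6, 2↦6, 3↦9, 4↦4, 5↦2, 6↦3, 7↦7, 8↦3, 9↦2, 10↦4]  zeros at y ∈ ∅
  x = 2: [0↦9, 1↦9, 2↦8, 3↦6, 4↦3, 5↦10, 6↦5, 7↦10, 8↦3, 9↦6, 10↦8]  zeros at y ∈ ∅
  x = 3: [0↦4, 1↦9, 2↦9, 3↦4, 4↦5, 5↦1, 6↦3, 7↦0, 8↦3, 9↦1, 10↦5]  zeros at y ∈ {7}
  x = 4: [0↦6, 1↦7, 2↦10, 3↦4, 4↦0, 5↦9, 6↦9, 7↦0, 8↦4, 9↦10, 10↦7]  zeros at y ∈ {4, 7}
  x = 5: [0↦5, 1↦4, 2↦1, 3↦7, 4↦0, 5↦2, 6↦2, 7↦0, 8↦7, 9↦1, 10↦4]  zeros at y ∈ {4, 7}
  x = 6: [0↦2, 1↦1, 2↦5, 3↦3, 4↦6, 5↦3, 6↦5, 7↦1, 8↦2, 9↦8, 10↦8]  zeros at y ∈ ∅
  x = 7: [0↦9, 1↦10, 2↦1, 3↦4, 4↦8, 5↦2, 6↦8, 7↦4, 8↦1, 9↦10, 10↦9]  zeros at y ∈ ∅
  x = 8: [0↦5, 1↦10, 2↦1, 3↦0, 4↦7, 5↦0, 6↦1, 7↦10, 8↦5, 9↦8, 10↦8]  zeros at y ∈ {3, 5}
  x = 9: [0↦2, 1↦2, 2↦6, 3↦3, 4↦4, 5↦9, 6↦7, 7↦9, 8↦4, 9↦3, 10↦6]  zeros at y ∈ ∅
  x = 10: [0↦1, 1↦9, 2↦6, 3↦3, 4↦0, 5↦8, 6↦5, 7↦2, 8↦10, 9↦7, 10↦4]  zeros at y ∈ {4}
Collecting zeros: affine points = {(3, 7), (4, 4), (4, 7), (5, 4), (5, 7), (8, 3), (8, 5), (10, 4)}.
Total count |C(F_11)_aff| = 8.


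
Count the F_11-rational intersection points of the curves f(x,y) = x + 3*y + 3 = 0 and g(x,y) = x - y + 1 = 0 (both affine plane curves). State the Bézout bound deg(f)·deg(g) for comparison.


Common zeros: {(4, 5)}; count = 1; Bézout bound = 1.

deg(f) = 1, deg(g) = 1, so Bézout bound = 1.
Scan x ∈ F_11. For each x, list the y ∈ F_11 with f(x, y) ≡ 0 and those with g(x, y) ≡ 0 (mod 11); the common zeros in that column are the intersection.
  x = 0: f ≡ 0 at y ∈ {10}; g ≡ 0 at y ∈ {1}; common: ∅.
  x = 1: f ≡ 0 at y ∈ {6}; g ≡ 0 at y ∈ {2}; common: ∅.
  x = 2: f ≡ 0 at y ∈ {2}; g ≡ 0 at y ∈ {3}; common: ∅.
  x = 3: f ≡ 0 at y ∈ {9}; g ≡ 0 at y ∈ {4}; common: ∅.
  x = 4: f ≡ 0 at y ∈ {5}; g ≡ 0 at y ∈ {5}; common: {5}.
  x = 5: f ≡ 0 at y ∈ {1}; g ≡ 0 at y ∈ {6}; common: ∅.
  x = 6: f ≡ 0 at y ∈ {8}; g ≡ 0 at y ∈ {7}; common: ∅.
  x = 7: f ≡ 0 at y ∈ {4}; g ≡ 0 at y ∈ {8}; common: ∅.
  x = 8: f ≡ 0 at y ∈ {0}; g ≡ 0 at y ∈ {9}; common: ∅.
  x = 9: f ≡ 0 at y ∈ {7}; g ≡ 0 at y ∈ {10}; common: ∅.
  x = 10: f ≡ 0 at y ∈ {3}; g ≡ 0 at y ∈ {0}; common: ∅.
Collecting: common zeros = {(4, 5)}, so the count is 1.
Comparison with the Bézout bound: 1 ≤ 1 = deg(f)·deg(g), as expected for curves with no common component (the bound is attained).


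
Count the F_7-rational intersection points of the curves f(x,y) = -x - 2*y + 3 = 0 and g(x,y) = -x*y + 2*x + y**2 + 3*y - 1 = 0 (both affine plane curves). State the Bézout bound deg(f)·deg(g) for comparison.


Common zeros: ∅; count = 0; Bézout bound = 2.

deg(f) = 1, deg(g) = 2, so Bézout bound = 2.
Scan x ∈ F_7. For each x, list the y ∈ F_7 with f(x, y) ≡ 0 and those with g(x, y) ≡ 0 (mod 7); the common zeros in that column are the intersection.
  x = 0: f ≡ 0 at y ∈ {5}; g ≡ 0 at y ∈ ∅; common: ∅.
  x = 1: f ≡ 0 at y ∈ {1}; g ≡ 0 at y ∈ {6}; common: ∅.
  x = 2: f ≡ 0 at y ∈ {4}; g ≡ 0 at y ∈ ∅; common: ∅.
  x = 3: f ≡ 0 at y ∈ {0}; g ≡ 0 at y ∈ {3, 4}; common: ∅.
  x = 4: f ≡ 0 at y ∈ {3}; g ≡ 0 at y ∈ {0, 1}; common: ∅.
  x = 5: f ≡ 0 at y ∈ {6}; g ≡ 0 at y ∈ ∅; common: ∅.
  x = 6: f ≡ 0 at y ∈ {2}; g ≡ 0 at y ∈ {5}; common: ∅.
Collecting: common zeros = ∅, so the count is 0.
Comparison with the Bézout bound: 0 ≤ 2 = deg(f)·deg(g), as expected for curves with no common component (the affine F_7-count falls short of the bound because intersections may lie at infinity, over extension fields, or carry multiplicity).


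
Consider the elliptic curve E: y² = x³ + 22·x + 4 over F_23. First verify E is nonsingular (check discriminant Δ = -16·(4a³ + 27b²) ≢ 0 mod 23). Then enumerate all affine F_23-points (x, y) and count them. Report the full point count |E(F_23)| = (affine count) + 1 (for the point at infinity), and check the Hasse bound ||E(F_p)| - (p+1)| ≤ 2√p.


Affine points = {(0, 2), (0, 21), (1, 2), (1, 21), (4, 8), (4, 15), (5, 3), (5, 20), (7, 8), (7, 15), (8, 5), (8, 18), (11, 6), (11, 17), (12, 8), (12, 15), (13, 7), (13, 16), (15, 11), (15, 12), (16, 6), (16, 17), (17, 1), (17, 22), (19, 6), (19, 17), (20, 7), (20, 16), (22, 2), (22, 21)}; affine count = 30; |E(F_23)| = 31.

Discriminant check: Δ ∝ 4a³ + 27b² = 4·22³ + 27·4² = 4·10648 + 27·16 ≡ 14 (mod 23). Nonzero ⇒ E is nonsingular.
For each x ∈ F_23, compute rhs = x³ + 22·x + 4 mod 23, then count y ∈ F_23 with y² ≡ rhs.
  x = 0: rhs = 4, matching y values: 2, 21 (2 points).
  x = 1: rhs = 4, matching y values: 2, 21 (2 points).
  x = 2: rhs = 10, matching y values: none (0 points).
  x = 3: rhs = 5, matching y values: none (0 points).
  x = 4: rhs = 18, matching y values: 8, 15 (2 points).
  x = 5: rhs = 9, matching y values: 3, 20 (2 points).
  x = 6: rhs = 7, matching y values: none (0 points).
  x = 7: rhs = 18, matching y values: 8, 15 (2 points).
  x = 8: rhs = 2, matching y values: 5, 18 (2 points).
  x = 9: rhs = 11, matching y values: none (0 points).
  x = 10: rhs = 5, matching y values: none (0 points).
  x = 11: rhs = 13, matching y values: 6, 17 (2 points).
  x = 12: rhs = 18, matching y values: 8, 15 (2 points).
  x = 13: rhs = 3, matching y values: 7, 16 (2 points).
  x = 14: rhs = 20, matching y values: none (0 points).
  x = 15: rhs = 6, matching y values: 11, 12 (2 points).
  x = 16: rhs = 13, matching y values: 6, 17 (2 points).
  x = 17: rhs = 1, matching y values: 1, 22 (2 points).
  x = 18: rhs = 22, matching y values: none (0 points).
  x = 19: rhs = 13, matching y values: 6, 17 (2 points).
  x = 20: rhs = 3, matching y values: 7, 16 (2 points).
  x = 21: rhs = 21, matching y values: none (0 points).
  x = 22: rhs = 4, matching y values: 2, 21 (2 points).
Total affine count: 30.
Full point count |E(F_23)| = 30 + 1 = 31.
Hasse bound: |31 − (23+1)| = |7| = 7 ≤ 2√23 ≈ 9.5917 ✓.


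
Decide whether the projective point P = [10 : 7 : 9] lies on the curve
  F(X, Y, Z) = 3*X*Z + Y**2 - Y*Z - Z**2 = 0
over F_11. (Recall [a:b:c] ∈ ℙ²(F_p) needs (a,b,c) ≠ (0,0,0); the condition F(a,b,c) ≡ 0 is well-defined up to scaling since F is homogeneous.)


F(10,7,9) ≡ 10 (mod 11); P is NOT on the curve.

Evaluate F(10, 7, 9) term-by-term (mod 11).
  3*X*Z ↦ 3·10·1·9 = 270
  Y**2 ↦ 1·1·49·1 = 49
  -Y*Z ↦ -1·1·7·9 = -63
  -Z**2 ↦ -1·1·1·81 = -81
Sum: F(10, 7, 9) = (270) + (49) + (-63) + (-81) = 175.
Reducing mod 11: 175 ≡ 10 (mod 11).
Since F(a, b, c) ≡ 10 ≠ 0 (mod 11), P does NOT lie on the curve.


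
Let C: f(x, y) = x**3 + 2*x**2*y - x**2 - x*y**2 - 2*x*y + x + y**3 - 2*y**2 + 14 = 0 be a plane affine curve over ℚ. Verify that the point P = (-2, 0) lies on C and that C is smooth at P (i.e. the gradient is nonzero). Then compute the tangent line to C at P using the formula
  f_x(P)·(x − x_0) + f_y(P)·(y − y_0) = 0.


Tangent line at P: 17*x + 12*y + 34 = 0.

Step 1: f(-2, 0) = 0, so P lies on C.
Step 2: partial derivatives
  f_x(x, y) = 3*x**2 + 4*x*y - 2*x - y**2 - 2*y + 1, f_y(x, y) = 2*x**2 - 2*x*y - 2*x + 3*y**2 - 4*y.
  f_x(P) = 17, f_y(P) = 12 (gradient nonzero, so P is smooth).
Step 3: tangent line at P: 17·(x − -2) + 12·(y − 0) = 0.
Expanding: 17*x + 12*y + 34 = 0.


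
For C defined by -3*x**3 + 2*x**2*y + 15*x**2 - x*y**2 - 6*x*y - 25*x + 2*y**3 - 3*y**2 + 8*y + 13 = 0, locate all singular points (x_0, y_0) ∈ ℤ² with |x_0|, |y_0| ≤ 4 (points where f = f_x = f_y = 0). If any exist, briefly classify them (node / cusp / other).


Singular points: {(2, 1)}; classification: node.

Compute partial derivatives:
  f_x = -9*x**2 + 4*x*y + 30*x - y**2 - 6*y - 25.
  f_y = 2*x**2 - 2*x*y - 6*x + 6*y**2 - 6*y + 8.
Scan x_0 ∈ {−4, ..., 4}. For each x_0, f_y(x_0, y) is a polynomial in y; find its integer roots y ∈ {−4, ..., 4}, then test f_x and f at those candidates.
  x = -4: f_y(-4, y) = 6*y**2 + 2*y + 64; no integer root y with |y| ≤ 4.
  x = -3: f_y(-3, y) = 6*y**2 + 44; no integer root y with |y| ≤ 4.
  x = -2: f_y(-2, y) = 6*y**2 - 2*y + 28; no integer root y with |y| ≤ 4.
  x = -1: f_y(-1, y) = 6*y**2 - 4*y + 16; no integer root y with |y| ≤ 4.
  x = 0: f_y(0, y) = 6*y**2 - 6*y + 8; no integer root y with |y| ≤ 4.
  x = 1: f_y(1, y) = 6*y**2 - 8*y + 4; no integer root y with |y| ≤ 4.
  x = 2: f_y(2, y) = 6*y**2 - 10*y + 4; vanishes at y ∈ {1}. (2, 1): f_x = 0, f = 0 — SINGULAR.
  x = 3: f_y(3, y) = 6*y**2 - 12*y + 8; no integer root y with |y| ≤ 4.
  x = 4: f_y(4, y) = 6*y**2 - 14*y + 16; no integer root y with |y| ≤ 4.
Only singular point on the grid: (2, 1).
Classify: substitute x = 2 + u, y = 1 + v and expand: f = -3*u**3 + 2*u**2*v - u**2 - u*v**2 + 2*v**3 + v**2.
No constant or linear terms (consistent with a singular point). Quadratic part: -u**2 + v**2. Cubic part: -3*u**3 + 2*u**2*v - u*v**2 + 2*v**3.
The quadratic part v**2 - u**2 = (v − u)(v + u) splits into two distinct linear factors, so there are two distinct tangent lines y − 1 = ±(x − 2) — this is a node (ordinary double point).
Classification: node.


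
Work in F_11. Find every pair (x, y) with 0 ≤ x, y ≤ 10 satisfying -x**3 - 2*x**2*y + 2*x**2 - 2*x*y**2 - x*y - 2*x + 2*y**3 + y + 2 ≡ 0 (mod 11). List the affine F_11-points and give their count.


Affine F_11-points: {(0, 6), (0, 8), (2, 3), (4, 7), (6, 0), (6, 6), (7, 9), (8, 7), (9, 0), (9, 2), (9, 7), (10, 1)}; count = 12.

For each of the 121 pairs (x, y) ∈ F_11², evaluate f(x, y) mod 11. Record the zeros.
  x = 0: [0↦2, 1↦5, 2↦9, 3↦4, 4↦2, 5↦4, 6↦0, 7↦2, 8↦0, 9↦6, 10↦10]  zeros at y ∈ {6, 8}
  x = 1: [0↦1, 1↦10, 2↦5, 3↦9, 4↦1, 5↦4, 6↦8, 7↦3, 8↦1, 9↦3, 10↦10]  zeros at y ∈ ∅
  x = 2: [0↦9, 1↦9, 2↦2, 3↦0, 4↦4, 5↦4, 6↦1, 7↦7, 8↦1, 9↦6, 10↦1]  zeros at y ∈ {3}
  x = 3: [0↦9, 1↦7, 2↦5, 3↦4, 4↦5, 5↦9, 6↦6, 7↦8, 8↦5, 9↦9, 10↦10]  zeros at y ∈ ∅
  x = 4: [0↦6, 1↦9, 2↦8, 3↦4, 4↦9, 5↦2, 6↦6, 7↦0, 8↦7, 9↦6, 10↦9]  zeros at y ∈ {7}
  x = 5: [0↦5, 1↦9, 2↦5, 3↦5, 4↦10, 5↦10, 6↦6, 7↦10, 8↦1, 9↦2, 10↦3]  zeros at y ∈ ∅
  x = 6: [0↦0, 1↦1, 2↦1, 3↦1, 4↦2, 5↦5, 6↦0, 7↦10, 8↦3, 9↦2, 10↦8]  zeros at y ∈ {0, 6}
  x = 7: [0↦7, 1↦1, 2↦1, 3↦8, 4↦1, 5↦3, 6↦4, 7↦5, 8↦7, 9↦0, 10↦7]  zeros at y ∈ {9}
  x = 8: [0↦9, 1↦3, 2↦10, 3↦9, 4↦1, 5↦9, 6↦1, 7↦0, 8↦7, 9↦1, 10↦5]  zeros at y ∈ {7}
  x = 9: [0↦0, 1↦1, 2↦0, 3↦9, 4↦7, 5↦6, 6↦7, 7↦0, 8↦8, 9↦10, 10↦7]  zeros at y ∈ {0, 2, 7}
  x = 10: [0↦7, 1↦0, 2↦9, 3↦2, 4↦2, 5↦10, 6↦5, 7↦10, 8↦4, 9↦10, 10↦7]  zeros at y ∈ {1}
Collecting zeros: affine points = {(0, 6), (0, 8), (2, 3), (4, 7), (6, 0), (6, 6), (7, 9), (8, 7), (9, 0), (9, 2), (9, 7), (10, 1)}.
Total count |C(F_11)_aff| = 12.


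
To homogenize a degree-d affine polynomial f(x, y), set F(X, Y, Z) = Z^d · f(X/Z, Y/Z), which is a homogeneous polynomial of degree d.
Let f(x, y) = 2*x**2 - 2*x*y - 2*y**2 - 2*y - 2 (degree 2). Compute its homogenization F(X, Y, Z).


F(X, Y, Z) = 2*X**2 - 2*X*Y - 2*Y**2 - 2*Y*Z - 2*Z**2

deg(f) = 2.
Substitute x = X/Z, y = Y/Z into f, then multiply by Z^2.
  monomial 2·x^2·y^0 ↦ 2·X^2·Y^0·Z^0.
  monomial -2·x^1·y^1 ↦ -2·X^1·Y^1·Z^0.
  monomial -2·x^0·y^2 ↦ -2·X^0·Y^2·Z^0.
  monomial -2·x^0·y^1 ↦ -2·X^0·Y^1·Z^1.
  monomial -2·x^0·y^0 ↦ -2·X^0·Y^0·Z^2.
Collecting: F(X, Y, Z) = 2*X**2 - 2*X*Y - 2*Y**2 - 2*Y*Z - 2*Z**2.


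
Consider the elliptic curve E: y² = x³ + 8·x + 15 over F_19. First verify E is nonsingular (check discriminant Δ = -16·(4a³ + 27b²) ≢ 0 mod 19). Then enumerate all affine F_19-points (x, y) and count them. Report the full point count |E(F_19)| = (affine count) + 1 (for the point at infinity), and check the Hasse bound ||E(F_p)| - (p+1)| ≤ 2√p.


Affine points = {(1, 9), (1, 10), (2, 1), (2, 18), (3, 3), (3, 16), (4, 4), (4, 15), (5, 3), (5, 16), (11, 3), (11, 16), (13, 6), (13, 13), (18, 5), (18, 14)}; affine count = 16; |E(F_19)| = 17.

Discriminant check: Δ ∝ 4a³ + 27b² = 4·8³ + 27·15² = 4·512 + 27·225 ≡ 10 (mod 19). Nonzero ⇒ E is nonsingular.
For each x ∈ F_19, compute rhs = x³ + 8·x + 15 mod 19, then count y ∈ F_19 with y² ≡ rhs.
  x = 0: rhs = 15, matching y values: none (0 points).
  x = 1: rhs = 5, matching y values: 9, 10 (2 points).
  x = 2: rhs = 1, matching y values: 1, 18 (2 points).
  x = 3: rhs = 9, matching y values: 3, 16 (2 points).
  x = 4: rhs = 16, matching y values: 4, 15 (2 points).
  x = 5: rhs = 9, matching y values: 3, 16 (2 points).
  x = 6: rhs = 13, matching y values: none (0 points).
  x = 7: rhs = 15, matching y values: none (0 points).
  x = 8: rhs = 2, matching y values: none (0 points).
  x = 9: rhs = 18, matching y values: none (0 points).
  x = 10: rhs = 12, matching y values: none (0 points).
  x = 11: rhs = 9, matching y values: 3, 16 (2 points).
  x = 12: rhs = 15, matching y values: none (0 points).
  x = 13: rhs = 17, matching y values: 6, 13 (2 points).
  x = 14: rhs = 2, matching y values: none (0 points).
  x = 15: rhs = 14, matching y values: none (0 points).
  x = 16: rhs = 2, matching y values: none (0 points).
  x = 17: rhs = 10, matching y values: none (0 points).
  x = 18: rhs = 6, matching y values: 5, 14 (2 points).
Total affine count: 16.
Full point count |E(F_19)| = 16 + 1 = 17.
Hasse bound: |17 − (19+1)| = |-3| = 3 ≤ 2√19 ≈ 8.7178 ✓.


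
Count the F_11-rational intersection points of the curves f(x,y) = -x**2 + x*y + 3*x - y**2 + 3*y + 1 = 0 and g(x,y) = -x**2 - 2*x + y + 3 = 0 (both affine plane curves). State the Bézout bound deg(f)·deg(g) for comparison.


Common zeros: {(4, 10)}; count = 1; Bézout bound = 4.

deg(f) = 2, deg(g) = 2, so Bézout bound = 4.
Scan x ∈ F_11. For each x, list the y ∈ F_11 with f(x, y) ≡ 0 and those with g(x, y) ≡ 0 (mod 11); the common zeros in that column are the intersection.
  x = 0: f ≡ 0 at y ∈ ∅; g ≡ 0 at y ∈ {8}; common: ∅.
  x = 1: f ≡ 0 at y ∈ ∅; g ≡ 0 at y ∈ {0}; common: ∅.
  x = 2: f ≡ 0 at y ∈ {7, 9}; g ≡ 0 at y ∈ {5}; common: ∅.
  x = 3: f ≡ 0 at y ∈ ∅; g ≡ 0 at y ∈ {1}; common: ∅.
  x = 4: f ≡ 0 at y ∈ {8, 10}; g ≡ 0 at y ∈ {10}; common: {10}.
  x = 5: f ≡ 0 at y ∈ ∅; g ≡ 0 at y ∈ {10}; common: ∅.
  x = 6: f ≡ 0 at y ∈ ∅; g ≡ 0 at y ∈ {1}; common: ∅.
  x = 7: f ≡ 0 at y ∈ {2, 8}; g ≡ 0 at y ∈ {5}; common: ∅.
  x = 8: f ≡ 0 at y ∈ {4, 7}; g ≡ 0 at y ∈ {0}; common: ∅.
  x = 9: f ≡ 0 at y ∈ {2, 10}; g ≡ 0 at y ∈ {8}; common: ∅.
  x = 10: f ≡ 0 at y ∈ {4, 9}; g ≡ 0 at y ∈ {7}; common: ∅.
Collecting: common zeros = {(4, 10)}, so the count is 1.
Comparison with the Bézout bound: 1 ≤ 4 = deg(f)·deg(g), as expected for curves with no common component (the affine F_11-count falls short of the bound because intersections may lie at infinity, over extension fields, or carry multiplicity).


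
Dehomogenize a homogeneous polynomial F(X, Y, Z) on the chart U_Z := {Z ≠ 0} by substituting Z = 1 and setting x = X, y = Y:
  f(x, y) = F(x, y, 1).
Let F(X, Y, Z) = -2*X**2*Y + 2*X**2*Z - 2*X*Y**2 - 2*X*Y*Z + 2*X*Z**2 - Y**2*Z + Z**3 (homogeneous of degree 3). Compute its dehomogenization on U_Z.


f(x, y) = -2*x**2*y + 2*x**2 - 2*x*y**2 - 2*x*y + 2*x - y**2 + 1

On U_Z we set Z = 1. Each monomial c·X^i·Y^j·Z^k in F becomes c·x^i·y^j·1^k = c·x^i·y^j.
Substituting Z = 1: F(X, Y, 1) = -2*x**2*y + 2*x**2 - 2*x*y**2 - 2*x*y + 2*x - y**2 + 1.
Note: deg(f) ≤ deg(F) = 3; strict inequality happens when F is divisible by Z (lost terms).


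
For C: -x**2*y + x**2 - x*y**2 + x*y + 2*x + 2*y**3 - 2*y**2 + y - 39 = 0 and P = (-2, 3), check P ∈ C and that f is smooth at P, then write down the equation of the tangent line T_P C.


Tangent line at P: 4*x + 49*y - 139 = 0.

Step 1: f(-2, 3) = 0, so P lies on C.
Step 2: partial derivatives
  f_x(x, y) = -2*x*y + 2*x - y**2 + y + 2, f_y(x, y) = -x**2 - 2*x*y + x + 6*y**2 - 4*y + 1.
  f_x(P) = 4, f_y(P) = 49 (gradient nonzero, so P is smooth).
Step 3: tangent line at P: 4·(x − -2) + 49·(y − 3) = 0.
Expanding: 4*x + 49*y - 139 = 0.


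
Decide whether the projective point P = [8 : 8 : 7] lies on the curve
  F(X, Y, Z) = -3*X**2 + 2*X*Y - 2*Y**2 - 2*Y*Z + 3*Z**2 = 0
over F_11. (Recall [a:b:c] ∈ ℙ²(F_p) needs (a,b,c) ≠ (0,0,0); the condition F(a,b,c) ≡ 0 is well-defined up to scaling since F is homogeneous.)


F(8,8,7) ≡ 8 (mod 11); P is NOT on the curve.

Evaluate F(8, 8, 7) term-by-term (mod 11).
  -3*X**2 ↦ -3·64·1·1 = -192
  2*X*Y ↦ 2·8·8·1 = 128
  -2*Y**2 ↦ -2·1·64·1 = -128
  -2*Y*Z ↦ -2·1·8·7 = -112
  3*Z**2 ↦ 3·1·1·49 = 147
Sum: F(8, 8, 7) = (-192) + (128) + (-128) + (-112) + (147) = -157.
Reducing mod 11: -157 ≡ 8 (mod 11).
Since F(a, b, c) ≡ 8 ≠ 0 (mod 11), P does NOT lie on the curve.


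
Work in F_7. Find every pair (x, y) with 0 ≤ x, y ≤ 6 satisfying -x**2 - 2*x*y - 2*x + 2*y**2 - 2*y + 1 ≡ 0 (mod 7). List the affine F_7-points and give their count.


Affine F_7-points: {(1, 4), (1, 5), (2, 0), (2, 3), (3, 0), (3, 4), (4, 2), (4, 3)}; count = 8.

For each of the 49 pairs (x, y) ∈ F_7², evaluate f(x, y) mod 7. Record the zeros.
  x = 0: [0↦1, 1↦1, 2↦5, 3↦6, 4↦4, 5↦6, 6↦5]  zeros at y ∈ ∅
  x = 1: [0↦5, 1↦3, 2↦5, 3↦4, 4↦0, 5↦0, 6↦4]  zeros at y ∈ {4, 5}
  x = 2: [0↦0, 1↦3, 2↦3, 3↦0, 4↦1, 5↦6, 6↦1]  zeros at y ∈ {0, 3}
  x = 3: [0↦0, 1↦1, 2↦6, 3↦1, 4↦0, 5↦3, 6↦3]  zeros at y ∈ {0, 4}
  x = 4: [0↦5, 1↦4, 2↦0, 3↦0, 4↦4, 5↦5, 6↦3]  zeros at y ∈ {2, 3}
  x = 5: [0↦1, 1↦5, 2↦6, 3↦4, 4↦6, 5↦5, 6↦1]  zeros at y ∈ ∅
  x = 6: [0↦2, 1↦4, 2↦3, 3↦6, 4↦6, 5↦3, 6↦4]  zeros at y ∈ ∅
Collecting zeros: affine points = {(1, 4), (1, 5), (2, 0), (2, 3), (3, 0), (3, 4), (4, 2), (4, 3)}.
Total count |C(F_7)_aff| = 8.


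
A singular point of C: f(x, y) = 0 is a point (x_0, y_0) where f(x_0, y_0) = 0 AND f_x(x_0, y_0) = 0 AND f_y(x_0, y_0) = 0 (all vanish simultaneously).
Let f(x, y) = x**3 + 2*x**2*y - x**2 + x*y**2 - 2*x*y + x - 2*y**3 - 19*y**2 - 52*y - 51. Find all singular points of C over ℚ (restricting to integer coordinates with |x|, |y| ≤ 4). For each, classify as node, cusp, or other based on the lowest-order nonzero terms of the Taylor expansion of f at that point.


Singular points: {(2, -3)}; classification: node.

Compute partial derivatives:
  f_x = 3*x**2 + 4*x*y - 2*x + y**2 - 2*y + 1.
  f_y = 2*x**2 + 2*x*y - 2*x - 6*y**2 - 38*y - 52.
Scan x_0 ∈ {−4, ..., 4}. For each x_0, f_y(x_0, y) is a polynomial in y; find its integer roots y ∈ {−4, ..., 4}, then test f_x and f at those candidates.
  x = -4: f_y(-4, y) = -6*y**2 - 46*y - 12; no integer root y with |y| ≤ 4.
  x = -3: f_y(-3, y) = -6*y**2 - 44*y - 28; no integer root y with |y| ≤ 4.
  x = -2: f_y(-2, y) = -6*y**2 - 42*y - 40; no integer root y with |y| ≤ 4.
  x = -1: f_y(-1, y) = -6*y**2 - 40*y - 48; no integer root y with |y| ≤ 4.
  x = 0: f_y(0, y) = -6*y**2 - 38*y - 52; vanishes at y ∈ {-2}. (0, -2): f_x = 9 ≠ 0.
  x = 1: f_y(1, y) = -6*y**2 - 36*y - 52; no integer root y with |y| ≤ 4.
  x = 2: f_y(2, y) = -6*y**2 - 34*y - 48; vanishes at y ∈ {-3}. (2, -3): f_x = 0, f = 0 — SINGULAR.
  x = 3: f_y(3, y) = -6*y**2 - 32*y - 40; vanishes at y ∈ {-2}. (3, -2): f_x = 6 ≠ 0.
  x = 4: f_y(4, y) = -6*y**2 - 30*y - 28; no integer root y with |y| ≤ 4.
Only singular point on the grid: (2, -3).
Classify: substitute x = 2 + u, y = -3 + v and expand: f = u**3 + 2*u**2*v - u**2 + u*v**2 - 2*v**3 + v**2.
No constant or linear terms (consistent with a singular point). Quadratic part: -u**2 + v**2. Cubic part: u**3 + 2*u**2*v + u*v**2 - 2*v**3.
The quadratic part v**2 - u**2 = (v − u)(v + u) splits into two distinct linear factors, so there are two distinct tangent lines y − -3 = ±(x − 2) — this is a node (ordinary double point).
Classification: node.
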